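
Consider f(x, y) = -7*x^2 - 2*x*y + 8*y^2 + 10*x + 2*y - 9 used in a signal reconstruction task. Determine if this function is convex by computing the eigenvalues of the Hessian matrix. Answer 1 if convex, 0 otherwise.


The Hessian of f(x,y) = -7*x^2 - 2*x*y + 8*y^2 + 10*x + 2*y - 9 is:
H = [[-14, -2], [-2, 16]]
Trace = -14 + 16 = 2
Determinant = -14*16 - (-2)^2 = -228
Discriminant = (2)^2 - 4*-228 = 916.0
Eigenvalues: lambda_1 = -14.1327, lambda_2 = 16.1327
The function is not convex.

0


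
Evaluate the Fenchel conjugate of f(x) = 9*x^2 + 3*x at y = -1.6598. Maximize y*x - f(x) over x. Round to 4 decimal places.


f*(y) = sup_x {y*x - a*x^2 - b*x} = sup_x {(y-b)*x - a*x^2}
FOC: (y - b) - 2a*x = 0 => x* = (y - b)/(2a)
x* = (-1.6598 - 3)/(2*9) = -0.2589
f*(-1.6598) = (y-b)^2/(4a) = (-1.6598 - 3)^2/(4*9)
= 21.7137/36 = 0.6032


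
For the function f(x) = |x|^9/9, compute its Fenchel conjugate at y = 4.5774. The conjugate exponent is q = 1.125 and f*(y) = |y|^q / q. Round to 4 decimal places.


The conjugate exponent q satisfies 1/p + 1/q = 1.
p = 9, so q = 9/(9 - 1) = 1.125
|y|^q = 4.5774^1.125 = 5.536
f*(4.5774) = 5.536 / 1.125 = 4.9209


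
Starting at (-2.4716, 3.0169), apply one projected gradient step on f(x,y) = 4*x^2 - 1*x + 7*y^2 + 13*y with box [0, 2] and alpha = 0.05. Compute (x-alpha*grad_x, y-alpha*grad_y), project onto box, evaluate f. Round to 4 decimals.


Step 1: Compute gradient at (-2.4716, 3.0169).
grad_x = 2*4*-2.4716 - 1 = -20.7728
grad_y = 2*7*3.0169 + 13 = 55.2366
Step 2: Gradient step.
x_raw = -2.4716 - 0.05*-20.7728 = -1.433
y_raw = 3.0169 - 0.05*55.2366 = 0.2551
Step 3: Project onto [0, 2].
x_proj = clip(-1.433) = 0.0
y_proj = clip(0.2551) = 0.2551
Step 4: Evaluate f.
f(0.0, 0.2551) = 3.7713


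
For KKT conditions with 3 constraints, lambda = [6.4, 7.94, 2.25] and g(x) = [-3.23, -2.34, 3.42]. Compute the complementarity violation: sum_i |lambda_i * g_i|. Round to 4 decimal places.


KKT complementary slackness check:
lambda_1 * g_1 = 6.4 * -3.23 = -20.672
lambda_2 * g_2 = 7.94 * -2.34 = -18.5796
lambda_3 * g_3 = 2.25 * 3.42 = 7.695
Total violation = 20.672 + 18.5796 + 7.695 = 46.9466


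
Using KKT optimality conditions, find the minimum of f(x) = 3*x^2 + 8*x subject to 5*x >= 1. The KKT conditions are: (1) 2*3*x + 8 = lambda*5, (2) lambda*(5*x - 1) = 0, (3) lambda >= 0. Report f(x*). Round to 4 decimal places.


Step 1: Try lambda = 0 (constraint inactive).
x_unc = -8/(2*3) = -1.3333
Check: 5*-1.3333 = -6.6665 < 1 -- violated!
Step 2: Constraint must be active: 5*x = 1
x* = 1/5 = 0.2
lambda = (2*3*0.2 + 8)/5 = 1.84
Step 3: Compute optimal value.
f(x*) = 3*0.2^2 + 8*0.2 = 1.72


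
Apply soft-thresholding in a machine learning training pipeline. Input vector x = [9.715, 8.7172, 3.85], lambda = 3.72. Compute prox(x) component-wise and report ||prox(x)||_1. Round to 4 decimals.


Soft-thresholding with lambda = 3.72:
prox(9.715) = sign(9.715)*max(|9.715| - 3.72, 0) = 5.995
prox(8.7172) = sign(8.7172)*max(|8.7172| - 3.72, 0) = 4.9972
prox(3.85) = sign(3.85)*max(|3.85| - 3.72, 0) = 0.13
prox(x) = [5.995, 4.9972, 0.13]
||prox(x)||_1 = 5.995 + 4.9972 + 0.13 = 11.1222


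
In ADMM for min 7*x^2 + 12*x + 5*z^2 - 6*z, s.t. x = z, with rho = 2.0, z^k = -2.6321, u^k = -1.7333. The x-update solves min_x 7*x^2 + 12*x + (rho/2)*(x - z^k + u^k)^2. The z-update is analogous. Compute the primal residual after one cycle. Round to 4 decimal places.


ADMM iteration with rho = 2.0, z^k = -2.6321, u^k = -1.7333
Step 1: x-update.
Minimize 7*x^2 + 12*x + (2.0/2)*(x + 2.6321 - 1.7333)^2
FOC: (2*7 + 2.0)*x = -12 + 2.0*(-2.6321 + 1.7333)
x^{k+1} = -0.8624
Step 2: z-update.
Minimize 5*z^2 - 6*z + (2.0/2)*(-0.8624 - z - 1.7333)^2
FOC: (2*5 + 2.0)*z = 6 + 2.0*(-0.8624 - 1.7333)
z^{k+1} = 0.0674
Step 3: u-update.
u^{k+1} = -1.7333 - 0.8624 - 0.0674 = -2.663
Step 4: Primal residual = |-0.8624 - 0.0674| = 0.9297


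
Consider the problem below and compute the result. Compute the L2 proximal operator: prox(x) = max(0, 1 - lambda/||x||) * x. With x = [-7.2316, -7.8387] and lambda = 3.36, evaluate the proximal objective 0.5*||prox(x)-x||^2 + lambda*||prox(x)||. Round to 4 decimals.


Step 1: Compute ||x||.
||x|| = 10.665
Step 2: Compute scaling factor.
scale = max(0, 1 - 3.36/10.665) = 0.6849
Step 3: prox(x) = [-4.9533, -5.3691]
||prox(x)|| = 7.305
Step 4: Proximal objective.
0.5*||prox-x||^2 = 5.6448
lambda*||prox|| = 24.5448
Total = 30.1894


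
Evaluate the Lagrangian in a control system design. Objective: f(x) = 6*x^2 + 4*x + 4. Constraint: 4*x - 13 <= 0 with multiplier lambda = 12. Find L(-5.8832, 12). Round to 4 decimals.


Step 1: Evaluate f(x).
f(-5.8832) = 6*(-5.8832)^2 + 4*(-5.8832) + 4 = 188.1395
Step 2: Evaluate g(x).
g(-5.8832) = 4*-5.8832 - 13 = -36.5328
Step 3: Compute Lagrangian.
L = 188.1395 + 12*-36.5328 = -250.2541


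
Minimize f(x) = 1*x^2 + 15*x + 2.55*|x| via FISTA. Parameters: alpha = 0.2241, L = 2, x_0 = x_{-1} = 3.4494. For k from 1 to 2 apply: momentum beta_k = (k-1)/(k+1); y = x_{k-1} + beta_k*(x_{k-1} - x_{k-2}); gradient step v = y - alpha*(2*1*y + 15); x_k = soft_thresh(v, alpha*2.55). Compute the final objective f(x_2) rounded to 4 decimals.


FISTA on f(x) = 1*x^2 + 15*x + 2.55*|x|
L = 2, alpha = 0.2241
Iteration 1: beta = 0.0, y = 3.4494 + 0.0*(3.4494 - 3.4494) = 3.4494
  grad(y) = 21.8988, v = y - alpha*grad = -1.4581
  prox(v) = soft_thresh(-1.4581, 0.5715) = -0.8867
Iteration 2: beta = 0.3333, y = -0.8867 + 0.3333*(-0.8867 - 3.4494) = -2.332
  grad(y) = 10.336, v = y - alpha*grad = -4.6483
  prox(v) = soft_thresh(-4.6483, 0.5715) = -4.0769
f(x_2) = 1*(-4.0769)^2 + 15*(-4.0769) + 2.55*|-4.0769| = -34.1361


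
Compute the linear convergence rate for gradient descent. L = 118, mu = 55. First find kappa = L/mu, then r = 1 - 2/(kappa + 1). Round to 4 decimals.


Step 1: Compute the condition number.
kappa = L/mu = 118/55 = 2.1455
Step 2: Compute the convergence rate.
r = 1 - 2/(kappa + 1) = 1 - 2*mu/(L + mu) = (L - mu)/(L + mu) = 63/173 = 0.3642


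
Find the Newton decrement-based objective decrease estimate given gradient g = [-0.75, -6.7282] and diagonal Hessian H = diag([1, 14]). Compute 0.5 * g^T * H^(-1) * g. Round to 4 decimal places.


Step 1: H is diagonal, so H^(-1) * g = [-0.75, -0.4806].
Step 2: g^T H^(-1) g = sum_i g_i^2 / H_ii
  = (-0.75)^2/1 + (-6.7282)^2/14
  = 0.5625 + 3.2335 = 3.796
Step 3: Objective decrease = 0.5 * g^T H^(-1) g = 1.898


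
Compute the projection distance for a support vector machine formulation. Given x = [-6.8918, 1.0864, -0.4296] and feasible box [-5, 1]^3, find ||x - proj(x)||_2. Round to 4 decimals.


Project each component onto [-5, 1].
clip(-6.8918) = -5.0, clip(1.0864) = 1.0, clip(-0.4296) = -0.4296
Projection = [-5.0, 1.0, -0.4296]
Squared diffs: [3.5789, 0.0075, 0.0]
Distance = sqrt(3.5864) = 1.8938


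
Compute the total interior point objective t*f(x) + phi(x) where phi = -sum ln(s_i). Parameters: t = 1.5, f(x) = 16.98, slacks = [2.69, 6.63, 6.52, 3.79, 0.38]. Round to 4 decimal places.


Step 1: Compute log-barrier.
ln values: [0.9895, 1.8916, 1.8749, 1.3324, -0.9676]
phi = -(0.9895 + 1.8916 + 1.8749 + 1.3324 - 0.9676) = -5.1208
Step 2: Compute augmented objective.
t*f(x) = 1.5*16.98 = 25.47
Total = 25.47 - 5.1208 = 20.3492


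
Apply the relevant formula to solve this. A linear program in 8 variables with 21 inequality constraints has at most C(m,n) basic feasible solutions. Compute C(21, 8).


Each vertex corresponds to some choice of n active constraints out of m, so the number of vertices is at most C(m, n) = m! / (n!(m-n)!).
m = 21, n = 8
Numerator: 21 * 20 * 19 * 18 * 17 * 16 * 15 * 14
Denominator: 8! = 40320
C(21, 8) = 203490


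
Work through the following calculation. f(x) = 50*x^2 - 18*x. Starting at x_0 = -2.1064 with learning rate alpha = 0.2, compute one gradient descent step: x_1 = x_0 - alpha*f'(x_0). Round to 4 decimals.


We compute the gradient at x_0 and apply the update.
f'(x) = 100*x - 18
f'(-2.1064) = 100*-2.1064 - 18 = -228.64
x_1 = -2.1064 - 0.2*-228.64 = 43.6216


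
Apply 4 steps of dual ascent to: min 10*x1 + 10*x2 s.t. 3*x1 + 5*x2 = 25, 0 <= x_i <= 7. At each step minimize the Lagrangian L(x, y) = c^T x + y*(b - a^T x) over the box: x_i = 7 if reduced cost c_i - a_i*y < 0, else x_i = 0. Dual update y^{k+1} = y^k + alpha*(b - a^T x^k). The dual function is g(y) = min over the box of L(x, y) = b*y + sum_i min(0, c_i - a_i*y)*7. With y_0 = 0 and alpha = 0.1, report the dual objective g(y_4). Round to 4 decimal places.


Dual ascent for LP: min 10*x1 + 10*x2, 3*x1 + 5*x2 = 25, 0 <= x_i <= 7
Step 1: y^k = 0.0, reduced costs: (10.0, 10.0)
  x^k = (0.0, 0.0), subgradient = b - a^T x = 25.0
  y^{k+1} = 0.0 + 0.1*25.0 = 2.5
Step 2: y^k = 2.5, reduced costs: (2.5, -2.5)
  x^k = (0.0, 7.0), subgradient = b - a^T x = -10.0
  y^{k+1} = 2.5 + 0.1*-10.0 = 1.5
Step 3: y^k = 1.5, reduced costs: (5.5, 2.5)
  x^k = (0.0, 0.0), subgradient = b - a^T x = 25.0
  y^{k+1} = 1.5 + 0.1*25.0 = 4.0
Step 4: y^k = 4.0, reduced costs: (-2.0, -10.0)
  x^k = (7.0, 7.0), subgradient = b - a^T x = -31.0
  y^{k+1} = 4.0 + 0.1*-31.0 = 0.9
Dual objective at y_4 = 0.9: reduced costs (7.3, 5.5), box minimizer x = (0.0, 0.0)
g(y_4) = b*y + (c1 - a1*y)*x1 + (c2 - a2*y)*x2 = 25*0.9 + 7.3*0.0 + 5.5*0.0 = 22.5 + 0.0 + 0.0 = 22.5


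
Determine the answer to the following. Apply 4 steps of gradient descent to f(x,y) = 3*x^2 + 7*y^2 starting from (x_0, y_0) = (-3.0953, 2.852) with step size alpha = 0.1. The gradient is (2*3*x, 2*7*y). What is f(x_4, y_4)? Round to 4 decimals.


Gradient descent on f(x,y) = 3*x^2 + 7*y^2.
Starting point: (-3.0953, 2.852), alpha = 0.1
Step 1: grad_x = 2*3*-3.0953 = -18.5718, grad_y = 2*7*2.852 = 39.928
  x_1 = -3.0953 - 0.1*-18.5718 = -1.2381
  y_1 = 2.852 - 0.1*39.928 = -1.1408
Step 2: grad_x = 2*3*-1.2381 = -7.4287, grad_y = 2*7*-1.1408 = -15.9712
  x_2 = -1.2381 - 0.1*-7.4287 = -0.4952
  y_2 = -1.1408 - 0.1*-15.9712 = 0.4563
Step 3: grad_x = 2*3*-0.4952 = -2.9715, grad_y = 2*7*0.4563 = 6.3885
  x_3 = -0.4952 - 0.1*-2.9715 = -0.1981
  y_3 = 0.4563 - 0.1*6.3885 = -0.1825
Step 4: grad_x = 2*3*-0.1981 = -1.1886, grad_y = 2*7*-0.1825 = -2.5554
  x_4 = -0.1981 - 0.1*-1.1886 = -0.0792
  y_4 = -0.1825 - 0.1*-2.5554 = 0.073
f(-0.0792, 0.073) = 3*(-0.0792)^2 + 7*0.073^2 = 0.0562


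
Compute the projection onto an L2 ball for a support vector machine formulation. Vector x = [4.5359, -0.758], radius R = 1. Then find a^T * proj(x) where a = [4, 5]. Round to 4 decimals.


Step 1: Compute ||x|| (intermediates to 6 decimals).
||x|| = sqrt(4.5359^2 + (-0.758)^2) = 4.598799
Step 2: Project.
Since ||x|| > R, scale = R/||x|| = 1/4.598799 = 0.217448, proj(x) = scale * x
proj(x) = [0.986322, -0.164826]
Step 3: Dot product.
a^T * proj(x) = 4*0.986322 + 5*(-0.164826) = 3.1212


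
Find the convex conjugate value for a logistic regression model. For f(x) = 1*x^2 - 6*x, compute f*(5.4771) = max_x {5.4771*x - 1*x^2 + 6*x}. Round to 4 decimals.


f*(y) = sup_x {y*x - a*x^2 - b*x} = sup_x {(y-b)*x - a*x^2}
FOC: (y - b) - 2a*x = 0 => x* = (y - b)/(2a)
x* = (5.4771 + 6)/(2*1) = 5.7386
f*(5.4771) = (y-b)^2/(4a) = (5.4771 + 6)^2/(4*1)
= 131.7238/4 = 32.931


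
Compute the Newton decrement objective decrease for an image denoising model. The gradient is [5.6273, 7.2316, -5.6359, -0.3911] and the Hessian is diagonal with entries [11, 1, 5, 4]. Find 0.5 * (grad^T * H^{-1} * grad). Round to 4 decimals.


Step 1: H is diagonal, so H^(-1) * g = [0.5116, 7.2316, -1.1272, -0.0978].
Step 2: g^T H^(-1) g = sum_i g_i^2 / H_ii
  = (5.6273)^2/11 + (7.2316)^2/1 + (-5.6359)^2/5 + (-0.3911)^2/4
  = 2.8788 + 52.296 + 6.3527 + 0.0382 = 61.5657
Step 3: Objective decrease = 0.5 * g^T H^(-1) g = 30.7829


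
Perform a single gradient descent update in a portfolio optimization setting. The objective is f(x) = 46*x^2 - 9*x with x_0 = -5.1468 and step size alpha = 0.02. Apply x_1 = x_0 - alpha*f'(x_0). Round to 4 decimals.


We compute the gradient at x_0 and apply the update.
f'(x) = 92*x - 9
f'(-5.1468) = 92*-5.1468 - 9 = -482.5056
x_1 = -5.1468 - 0.02*-482.5056 = 4.5033


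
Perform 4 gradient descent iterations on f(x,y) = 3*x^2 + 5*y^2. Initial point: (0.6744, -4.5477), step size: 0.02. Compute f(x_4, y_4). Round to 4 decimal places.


Gradient descent on f(x,y) = 3*x^2 + 5*y^2.
Starting point: (0.6744, -4.5477), alpha = 0.02
Step 1: grad_x = 2*3*0.6744 = 4.0464, grad_y = 2*5*-4.5477 = -45.477
  x_1 = 0.6744 - 0.02*4.0464 = 0.5935
  y_1 = -4.5477 - 0.02*-45.477 = -3.6382
Step 2: grad_x = 2*3*0.5935 = 3.5608, grad_y = 2*5*-3.6382 = -36.3816
  x_2 = 0.5935 - 0.02*3.5608 = 0.5223
  y_2 = -3.6382 - 0.02*-36.3816 = -2.9105
Step 3: grad_x = 2*3*0.5223 = 3.1335, grad_y = 2*5*-2.9105 = -29.1053
  x_3 = 0.5223 - 0.02*3.1335 = 0.4596
  y_3 = -2.9105 - 0.02*-29.1053 = -2.3284
Step 4: grad_x = 2*3*0.4596 = 2.7575, grad_y = 2*5*-2.3284 = -23.2842
  x_4 = 0.4596 - 0.02*2.7575 = 0.4044
  y_4 = -2.3284 - 0.02*-23.2842 = -1.8627
f(0.4044, -1.8627) = 3*0.4044^2 + 5*(-1.8627)^2 = 17.8397


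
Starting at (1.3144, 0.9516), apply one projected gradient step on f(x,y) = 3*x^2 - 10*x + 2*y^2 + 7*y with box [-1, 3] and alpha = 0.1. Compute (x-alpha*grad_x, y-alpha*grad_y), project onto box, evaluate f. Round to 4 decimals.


Step 1: Compute gradient at (1.3144, 0.9516).
grad_x = 2*3*1.3144 - 10 = -2.1136
grad_y = 2*2*0.9516 + 7 = 10.8064
Step 2: Gradient step.
x_raw = 1.3144 - 0.1*-2.1136 = 1.5258
y_raw = 0.9516 - 0.1*10.8064 = -0.129
Step 3: Project onto [-1, 3].
x_proj = clip(1.5258) = 1.5258
y_proj = clip(-0.129) = -0.129
Step 4: Evaluate f.
f(1.5258, -0.129) = -9.1437


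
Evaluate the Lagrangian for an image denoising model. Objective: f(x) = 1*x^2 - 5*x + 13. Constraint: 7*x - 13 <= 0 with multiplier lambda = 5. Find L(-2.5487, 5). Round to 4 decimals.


Step 1: Evaluate f(x).
f(-2.5487) = 1*(-2.5487)^2 - 5*(-2.5487) + 13 = 32.2394
Step 2: Evaluate g(x).
g(-2.5487) = 7*-2.5487 - 13 = -30.8409
Step 3: Compute Lagrangian.
L = 32.2394 + 5*-30.8409 = -121.9651


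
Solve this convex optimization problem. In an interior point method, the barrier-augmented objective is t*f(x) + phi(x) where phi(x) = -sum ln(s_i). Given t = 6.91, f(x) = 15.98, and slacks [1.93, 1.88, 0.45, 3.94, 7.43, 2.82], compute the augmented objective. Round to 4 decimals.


Step 1: Compute log-barrier.
ln values: [0.6575, 0.6313, -0.7985, 1.3712, 2.0055, 1.0367]
phi = -(0.6575 + 0.6313 - 0.7985 + 1.3712 + 2.0055 + 1.0367) = -4.9037
Step 2: Compute augmented objective.
t*f(x) = 6.91*15.98 = 110.4218
Total = 110.4218 - 4.9037 = 105.5181


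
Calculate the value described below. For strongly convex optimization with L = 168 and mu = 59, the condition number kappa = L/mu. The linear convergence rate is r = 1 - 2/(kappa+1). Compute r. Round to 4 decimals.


Step 1: Compute the condition number.
kappa = L/mu = 168/59 = 2.8475
Step 2: Compute the convergence rate.
r = 1 - 2/(kappa + 1) = 1 - 2*mu/(L + mu) = (L - mu)/(L + mu) = 109/227 = 0.4802


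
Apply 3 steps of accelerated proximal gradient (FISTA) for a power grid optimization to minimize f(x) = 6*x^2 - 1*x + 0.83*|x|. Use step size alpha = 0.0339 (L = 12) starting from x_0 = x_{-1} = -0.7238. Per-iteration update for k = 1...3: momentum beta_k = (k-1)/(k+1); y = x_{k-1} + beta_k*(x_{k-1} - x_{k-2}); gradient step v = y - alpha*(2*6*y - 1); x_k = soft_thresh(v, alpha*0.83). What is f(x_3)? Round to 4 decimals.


FISTA on f(x) = 6*x^2 - 1*x + 0.83*|x|
L = 12, alpha = 0.0339
Iteration 1: beta = 0.0, y = -0.7238 + 0.0*(-0.7238 + 0.7238) = -0.7238
  grad(y) = -9.6856, v = y - alpha*grad = -0.3955
  prox(v) = soft_thresh(-0.3955, 0.0281) = -0.3673
Iteration 2: beta = 0.3333, y = -0.3673 + 0.3333*(-0.3673 + 0.7238) = -0.2485
  grad(y) = -3.9819, v = y - alpha*grad = -0.1135
  prox(v) = soft_thresh(-0.1135, 0.0281) = -0.0854
Iteration 3: beta = 0.5, y = -0.0854 + 0.5*(-0.0854 + 0.3673) = 0.0556
  grad(y) = -0.3327, v = y - alpha*grad = 0.0669
  prox(v) = soft_thresh(0.0669, 0.0281) = 0.0387
f(x_3) = 6*0.0387^2 - 1*0.0387 + 0.83*|0.0387| = 0.0024


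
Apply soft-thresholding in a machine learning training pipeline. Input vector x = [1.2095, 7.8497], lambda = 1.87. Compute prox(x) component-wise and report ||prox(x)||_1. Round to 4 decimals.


Soft-thresholding with lambda = 1.87:
prox(1.2095) = sign(1.2095)*max(|1.2095| - 1.87, 0) = 0.0
prox(7.8497) = sign(7.8497)*max(|7.8497| - 1.87, 0) = 5.9797
prox(x) = [0.0, 5.9797]
||prox(x)||_1 = 0.0 + 5.9797 = 5.9797


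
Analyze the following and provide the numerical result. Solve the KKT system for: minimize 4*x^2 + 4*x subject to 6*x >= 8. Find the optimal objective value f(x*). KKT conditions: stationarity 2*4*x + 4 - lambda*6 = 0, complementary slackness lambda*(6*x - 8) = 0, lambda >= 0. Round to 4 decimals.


Step 1: Try lambda = 0 (constraint inactive).
x_unc = -4/(2*4) = -0.5
Check: 6*-0.5 = -3.0 < 8 -- violated!
Step 2: Constraint must be active: 6*x = 8
x* = 8/6 = 4/3 = 1.3333 (rounded; the exact value 4/3 is used below)
lambda = (2*4*(4/3) + 4)/6 = 2.4444
Step 3: Compute optimal value.
f(x*) = 4*(4/3)^2 + 4*(4/3) = 12.4444


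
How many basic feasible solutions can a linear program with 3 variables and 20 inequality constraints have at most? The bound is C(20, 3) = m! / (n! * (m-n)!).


Each vertex corresponds to some choice of n active constraints out of m, so the number of vertices is at most C(m, n) = m! / (n!(m-n)!).
m = 20, n = 3
Numerator: 20 * 19 * 18
Denominator: 3! = 6
C(20, 3) = 1140


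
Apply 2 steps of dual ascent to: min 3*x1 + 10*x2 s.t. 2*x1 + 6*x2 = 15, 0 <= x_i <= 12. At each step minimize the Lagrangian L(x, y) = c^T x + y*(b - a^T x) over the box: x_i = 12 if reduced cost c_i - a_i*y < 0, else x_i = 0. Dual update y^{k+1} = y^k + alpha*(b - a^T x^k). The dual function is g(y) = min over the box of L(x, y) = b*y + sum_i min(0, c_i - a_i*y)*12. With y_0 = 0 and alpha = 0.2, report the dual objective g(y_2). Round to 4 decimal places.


Dual ascent for LP: min 3*x1 + 10*x2, 2*x1 + 6*x2 = 15, 0 <= x_i <= 12
Step 1: y^k = 0.0, reduced costs: (3.0, 10.0)
  x^k = (0.0, 0.0), subgradient = b - a^T x = 15.0
  y^{k+1} = 0.0 + 0.2*15.0 = 3.0
Step 2: y^k = 3.0, reduced costs: (-3.0, -8.0)
  x^k = (12.0, 12.0), subgradient = b - a^T x = -81.0
  y^{k+1} = 3.0 + 0.2*-81.0 = -13.2
Dual objective at y_2 = -13.2: reduced costs (29.4, 89.2), box minimizer x = (0.0, 0.0)
g(y_2) = b*y + (c1 - a1*y)*x1 + (c2 - a2*y)*x2 = 15*(-13.2) + 29.4*0.0 + 89.2*0.0 = -198.0 + 0.0 + 0.0 = -198.0


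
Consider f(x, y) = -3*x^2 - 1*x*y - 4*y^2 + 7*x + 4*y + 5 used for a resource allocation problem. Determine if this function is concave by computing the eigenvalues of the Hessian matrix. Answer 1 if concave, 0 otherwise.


The Hessian of f(x,y) = -3*x^2 - 1*x*y - 4*y^2 + 7*x + 4*y + 5 is:
H = [[-6, -1], [-1, -8]]
Trace = -6 - 8 = -14
Determinant = -6*-8 - (-1)^2 = 47
Discriminant = (-14)^2 - 4*47 = 8.0
Eigenvalues: lambda_1 = -8.4142, lambda_2 = -5.5858
The function is concave.

1


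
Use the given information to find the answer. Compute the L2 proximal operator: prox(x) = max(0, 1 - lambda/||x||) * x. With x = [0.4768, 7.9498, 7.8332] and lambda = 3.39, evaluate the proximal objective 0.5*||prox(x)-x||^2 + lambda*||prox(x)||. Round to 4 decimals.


Step 1: Compute ||x||.
||x|| = 11.1708
Step 2: Compute scaling factor.
scale = max(0, 1 - 3.39/11.1708) = 0.6965
Step 3: prox(x) = [0.3321, 5.5373, 5.4561]
||prox(x)|| = 7.7808
Step 4: Proximal objective.
0.5*||prox-x||^2 = 5.7461
lambda*||prox|| = 26.3769
Total = 32.1228


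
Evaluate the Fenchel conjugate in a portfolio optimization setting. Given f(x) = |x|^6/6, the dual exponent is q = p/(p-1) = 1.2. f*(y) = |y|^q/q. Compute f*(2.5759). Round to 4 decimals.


The conjugate exponent q satisfies 1/p + 1/q = 1.
p = 6, so q = 6/(6 - 1) = 1.2
|y|^q = 2.5759^1.2 = 3.1125
f*(2.5759) = 3.1125 / 1.2 = 2.5938


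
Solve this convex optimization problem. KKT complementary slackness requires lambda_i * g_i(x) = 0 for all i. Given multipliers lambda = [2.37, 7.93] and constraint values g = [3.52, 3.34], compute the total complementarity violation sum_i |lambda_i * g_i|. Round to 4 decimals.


KKT complementary slackness check:
lambda_1 * g_1 = 2.37 * 3.52 = 8.3424
lambda_2 * g_2 = 7.93 * 3.34 = 26.4862
Total violation = 8.3424 + 26.4862 = 34.8286


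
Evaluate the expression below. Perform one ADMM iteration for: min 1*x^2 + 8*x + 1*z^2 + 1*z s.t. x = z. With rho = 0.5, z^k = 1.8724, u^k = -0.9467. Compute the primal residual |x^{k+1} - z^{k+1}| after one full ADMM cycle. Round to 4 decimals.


ADMM iteration with rho = 0.5, z^k = 1.8724, u^k = -0.9467
Step 1: x-update.
Minimize 1*x^2 + 8*x + (0.5/2)*(x - 1.8724 - 0.9467)^2
FOC: (2*1 + 0.5)*x = -8 + 0.5*(1.8724 + 0.9467)
x^{k+1} = -2.6362
Step 2: z-update.
Minimize 1*z^2 + 1*z + (0.5/2)*(-2.6362 - z - 0.9467)^2
FOC: (2*1 + 0.5)*z = -1 + 0.5*(-2.6362 - 0.9467)
z^{k+1} = -1.1166
Step 3: u-update.
u^{k+1} = -0.9467 - 2.6362 + 1.1166 = -2.4663
Step 4: Primal residual = |-2.6362 + 1.1166| = 1.5196


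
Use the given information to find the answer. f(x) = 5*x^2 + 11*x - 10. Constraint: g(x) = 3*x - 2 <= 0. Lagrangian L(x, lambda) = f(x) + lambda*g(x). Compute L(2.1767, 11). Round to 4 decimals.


Step 1: Evaluate f(x).
f(2.1767) = 5*2.1767^2 + 11*2.1767 - 10 = 37.6338
Step 2: Evaluate g(x).
g(2.1767) = 3*2.1767 - 2 = 4.5301
Step 3: Compute Lagrangian.
L = 37.6338 + 11*4.5301 = 87.4649


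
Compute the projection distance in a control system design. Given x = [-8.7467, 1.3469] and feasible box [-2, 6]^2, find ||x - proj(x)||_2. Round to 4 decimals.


Project each component onto [-2, 6].
clip(-8.7467) = -2.0, clip(1.3469) = 1.3469
Projection = [-2.0, 1.3469]
Squared diffs: [45.518, 0.0]
Distance = sqrt(45.518) = 6.7467


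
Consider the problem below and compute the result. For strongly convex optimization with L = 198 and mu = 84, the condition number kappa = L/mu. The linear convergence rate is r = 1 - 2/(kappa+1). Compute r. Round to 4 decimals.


Step 1: Compute the condition number.
kappa = L/mu = 198/84 = 2.3571
Step 2: Compute the convergence rate.
r = 1 - 2/(kappa + 1) = 1 - 2*mu/(L + mu) = (L - mu)/(L + mu) = 114/282 = 0.4043


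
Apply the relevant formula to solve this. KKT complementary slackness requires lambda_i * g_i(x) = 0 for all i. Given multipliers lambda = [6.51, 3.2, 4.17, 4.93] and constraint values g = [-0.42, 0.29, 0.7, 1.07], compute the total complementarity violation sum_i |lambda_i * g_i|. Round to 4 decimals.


KKT complementary slackness check:
lambda_1 * g_1 = 6.51 * -0.42 = -2.7342
lambda_2 * g_2 = 3.2 * 0.29 = 0.928
lambda_3 * g_3 = 4.17 * 0.7 = 2.919
lambda_4 * g_4 = 4.93 * 1.07 = 5.2751
Total violation = 2.7342 + 0.928 + 2.919 + 5.2751 = 11.8563


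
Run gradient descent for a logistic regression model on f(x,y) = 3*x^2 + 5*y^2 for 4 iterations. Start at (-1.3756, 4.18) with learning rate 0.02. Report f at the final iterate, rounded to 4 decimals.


Gradient descent on f(x,y) = 3*x^2 + 5*y^2.
Starting point: (-1.3756, 4.18), alpha = 0.02
Step 1: grad_x = 2*3*-1.3756 = -8.2536, grad_y = 2*5*4.18 = 41.8
  x_1 = -1.3756 - 0.02*-8.2536 = -1.2105
  y_1 = 4.18 - 0.02*41.8 = 3.344
Step 2: grad_x = 2*3*-1.2105 = -7.2632, grad_y = 2*5*3.344 = 33.44
  x_2 = -1.2105 - 0.02*-7.2632 = -1.0653
  y_2 = 3.344 - 0.02*33.44 = 2.6752
Step 3: grad_x = 2*3*-1.0653 = -6.3916, grad_y = 2*5*2.6752 = 26.752
  x_3 = -1.0653 - 0.02*-6.3916 = -0.9374
  y_3 = 2.6752 - 0.02*26.752 = 2.1402
Step 4: grad_x = 2*3*-0.9374 = -5.6246, grad_y = 2*5*2.1402 = 21.4016
  x_4 = -0.9374 - 0.02*-5.6246 = -0.8249
  y_4 = 2.1402 - 0.02*21.4016 = 1.7121
f(-0.8249, 1.7121) = 3*(-0.8249)^2 + 5*1.7121^2 = 16.6985


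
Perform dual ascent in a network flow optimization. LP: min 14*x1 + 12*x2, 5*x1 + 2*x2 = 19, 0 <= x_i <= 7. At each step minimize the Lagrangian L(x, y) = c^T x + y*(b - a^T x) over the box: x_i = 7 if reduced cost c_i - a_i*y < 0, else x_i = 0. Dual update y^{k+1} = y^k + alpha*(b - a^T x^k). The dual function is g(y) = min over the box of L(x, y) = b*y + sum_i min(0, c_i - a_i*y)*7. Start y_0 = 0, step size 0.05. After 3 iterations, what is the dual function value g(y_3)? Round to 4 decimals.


Dual ascent for LP: min 14*x1 + 12*x2, 5*x1 + 2*x2 = 19, 0 <= x_i <= 7
Step 1: y^k = 0.0, reduced costs: (14.0, 12.0)
  x^k = (0.0, 0.0), subgradient = b - a^T x = 19.0
  y^{k+1} = 0.0 + 0.05*19.0 = 0.95
Step 2: y^k = 0.95, reduced costs: (9.25, 10.1)
  x^k = (0.0, 0.0), subgradient = b - a^T x = 19.0
  y^{k+1} = 0.95 + 0.05*19.0 = 1.9
Step 3: y^k = 1.9, reduced costs: (4.5, 8.2)
  x^k = (0.0, 0.0), subgradient = b - a^T x = 19.0
  y^{k+1} = 1.9 + 0.05*19.0 = 2.85
Dual objective at y_3 = 2.85: reduced costs (-0.25, 6.3), box minimizer x = (7.0, 0.0)
g(y_3) = b*y + (c1 - a1*y)*x1 + (c2 - a2*y)*x2 = 19*2.85 + (-0.25)*7.0 + 6.3*0.0 = 54.15 - 1.75 + 0.0 = 52.4


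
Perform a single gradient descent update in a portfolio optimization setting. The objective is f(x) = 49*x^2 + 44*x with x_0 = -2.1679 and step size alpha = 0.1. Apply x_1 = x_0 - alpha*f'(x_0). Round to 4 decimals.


We compute the gradient at x_0 and apply the update.
f'(x) = 98*x + 44
f'(-2.1679) = 98*-2.1679 + 44 = -168.4542
x_1 = -2.1679 - 0.1*-168.4542 = 14.6775


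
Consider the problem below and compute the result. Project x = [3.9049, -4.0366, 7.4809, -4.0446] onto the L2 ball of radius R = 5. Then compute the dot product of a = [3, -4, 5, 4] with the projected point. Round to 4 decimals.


Step 1: Compute ||x|| (intermediates to 6 decimals).
||x|| = sqrt(3.9049^2 + (-4.0366)^2 + 7.4809^2 + (-4.0446)^2) = 10.19142
Step 2: Project.
Since ||x|| > R, scale = R/||x|| = 5/10.19142 = 0.490609, proj(x) = scale * x
proj(x) = [1.915779, -1.980392, 3.670197, -1.984317]
Step 3: Dot product.
a^T * proj(x) = 3*1.915779 - 4*(-1.980392) + 5*3.670197 + 4*(-1.984317) = 24.0826


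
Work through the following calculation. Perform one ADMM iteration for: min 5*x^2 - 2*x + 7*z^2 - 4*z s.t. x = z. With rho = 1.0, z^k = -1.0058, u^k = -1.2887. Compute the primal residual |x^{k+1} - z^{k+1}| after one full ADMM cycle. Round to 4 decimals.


ADMM iteration with rho = 1.0, z^k = -1.0058, u^k = -1.2887
Step 1: x-update.
Minimize 5*x^2 - 2*x + (1.0/2)*(x + 1.0058 - 1.2887)^2
FOC: (2*5 + 1.0)*x = 2 + 1.0*(-1.0058 + 1.2887)
x^{k+1} = 0.2075
Step 2: z-update.
Minimize 7*z^2 - 4*z + (1.0/2)*(0.2075 - z - 1.2887)^2
FOC: (2*7 + 1.0)*z = 4 + 1.0*(0.2075 - 1.2887)
z^{k+1} = 0.1946
Step 3: u-update.
u^{k+1} = -1.2887 + 0.2075 - 0.1946 = -1.2758
Step 4: Primal residual = |0.2075 - 0.1946| = 0.0129


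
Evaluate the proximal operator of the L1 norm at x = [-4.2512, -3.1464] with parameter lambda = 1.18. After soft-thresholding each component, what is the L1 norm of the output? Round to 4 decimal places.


Soft-thresholding with lambda = 1.18:
prox(-4.2512) = sign(-4.2512)*max(|-4.2512| - 1.18, 0) = -3.0712
prox(-3.1464) = sign(-3.1464)*max(|-3.1464| - 1.18, 0) = -1.9664
prox(x) = [-3.0712, -1.9664]
||prox(x)||_1 = 3.0712 + 1.9664 = 5.0376


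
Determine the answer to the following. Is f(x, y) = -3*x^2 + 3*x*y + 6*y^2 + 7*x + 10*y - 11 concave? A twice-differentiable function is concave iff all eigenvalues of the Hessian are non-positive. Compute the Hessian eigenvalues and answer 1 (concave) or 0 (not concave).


The Hessian of f(x,y) = -3*x^2 + 3*x*y + 6*y^2 + 7*x + 10*y - 11 is:
H = [[-6, 3], [3, 12]]
Trace = -6 + 12 = 6
Determinant = -6*12 - (3)^2 = -81
Discriminant = (6)^2 - 4*-81 = 360.0
Eigenvalues: lambda_1 = -6.4868, lambda_2 = 12.4868
The function is not concave.

0


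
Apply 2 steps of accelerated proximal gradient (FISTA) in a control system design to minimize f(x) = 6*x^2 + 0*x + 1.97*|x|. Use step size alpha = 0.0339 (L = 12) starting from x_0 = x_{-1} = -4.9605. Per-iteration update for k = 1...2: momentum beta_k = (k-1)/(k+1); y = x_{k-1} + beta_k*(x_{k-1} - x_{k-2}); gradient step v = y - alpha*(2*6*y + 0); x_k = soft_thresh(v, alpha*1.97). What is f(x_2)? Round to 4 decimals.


FISTA on f(x) = 6*x^2 + 0*x + 1.97*|x|
L = 12, alpha = 0.0339
Iteration 1: beta = 0.0, y = -4.9605 + 0.0*(-4.9605 + 4.9605) = -4.9605
  grad(y) = -59.526, v = y - alpha*grad = -2.9426
  prox(v) = soft_thresh(-2.9426, 0.0668) = -2.8758
Iteration 2: beta = 0.3333, y = -2.8758 + 0.3333*(-2.8758 + 4.9605) = -2.1809
  grad(y) = -26.1706, v = y - alpha*grad = -1.2937
  prox(v) = soft_thresh(-1.2937, 0.0668) = -1.2269
f(x_2) = 6*(-1.2269)^2 + 0*(-1.2269) + 1.97*|-1.2269| = 11.449


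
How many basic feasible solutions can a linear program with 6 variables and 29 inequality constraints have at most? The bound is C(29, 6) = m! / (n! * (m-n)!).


Each vertex corresponds to some choice of n active constraints out of m, so the number of vertices is at most C(m, n) = m! / (n!(m-n)!).
m = 29, n = 6
Numerator: 29 * 28 * 27 * 26 * 25 * 24
Denominator: 6! = 720
C(29, 6) = 475020


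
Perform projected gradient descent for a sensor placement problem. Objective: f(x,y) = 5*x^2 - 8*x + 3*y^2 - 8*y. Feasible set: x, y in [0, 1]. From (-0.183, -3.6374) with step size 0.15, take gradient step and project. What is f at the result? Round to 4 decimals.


Step 1: Compute gradient at (-0.183, -3.6374).
grad_x = 2*5*-0.183 - 8 = -9.83
grad_y = 2*3*-3.6374 - 8 = -29.8244
Step 2: Gradient step.
x_raw = -0.183 - 0.15*-9.83 = 1.2915
y_raw = -3.6374 - 0.15*-29.8244 = 0.8363
Step 3: Project onto [0, 1].
x_proj = clip(1.2915) = 1.0
y_proj = clip(0.8363) = 0.8363
Step 4: Evaluate f.
f(1.0, 0.8363) = -7.5921


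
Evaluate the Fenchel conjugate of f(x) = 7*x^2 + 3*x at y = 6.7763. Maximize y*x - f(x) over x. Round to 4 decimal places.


f*(y) = sup_x {y*x - a*x^2 - b*x} = sup_x {(y-b)*x - a*x^2}
FOC: (y - b) - 2a*x = 0 => x* = (y - b)/(2a)
x* = (6.7763 - 3)/(2*7) = 0.2697
f*(6.7763) = (y-b)^2/(4a) = (6.7763 - 3)^2/(4*7)
= 14.2604/28 = 0.5093


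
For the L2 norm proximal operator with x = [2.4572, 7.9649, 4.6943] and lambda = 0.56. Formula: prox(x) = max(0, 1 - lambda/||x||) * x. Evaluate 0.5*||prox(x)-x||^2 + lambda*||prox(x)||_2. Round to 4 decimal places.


Step 1: Compute ||x||.
||x|| = 9.5663
Step 2: Compute scaling factor.
scale = max(0, 1 - 0.56/9.5663) = 0.9415
Step 3: prox(x) = [2.3134, 7.4986, 4.4195]
||prox(x)|| = 9.0063
Step 4: Proximal objective.
0.5*||prox-x||^2 = 0.1568
lambda*||prox|| = 5.0435
Total = 5.2003


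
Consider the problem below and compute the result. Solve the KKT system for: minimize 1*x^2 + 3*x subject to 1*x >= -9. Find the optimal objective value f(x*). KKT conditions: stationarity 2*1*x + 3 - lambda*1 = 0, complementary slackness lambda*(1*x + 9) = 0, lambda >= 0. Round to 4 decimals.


Step 1: Try lambda = 0 (constraint inactive).
Stationarity: 2*1*x + 3 = 0
x* = -3/(2*1) = -1.5
Check constraint: 1*-1.5 = -1.5 >= -9 -- satisfied.
Step 2: Compute optimal value.
f(x*) = 1*(-1.5)^2 + 3*(-1.5) = -2.25


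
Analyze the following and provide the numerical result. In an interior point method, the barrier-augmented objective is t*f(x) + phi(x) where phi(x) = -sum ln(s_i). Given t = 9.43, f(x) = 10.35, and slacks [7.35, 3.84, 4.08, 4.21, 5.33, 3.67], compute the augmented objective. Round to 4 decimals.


Step 1: Compute log-barrier.
ln values: [1.9947, 1.3455, 1.4061, 1.4375, 1.6734, 1.3002]
phi = -(1.9947 + 1.3455 + 1.4061 + 1.4375 + 1.6734 + 1.3002) = -9.1573
Step 2: Compute augmented objective.
t*f(x) = 9.43*10.35 = 97.6005
Total = 97.6005 - 9.1573 = 88.4432


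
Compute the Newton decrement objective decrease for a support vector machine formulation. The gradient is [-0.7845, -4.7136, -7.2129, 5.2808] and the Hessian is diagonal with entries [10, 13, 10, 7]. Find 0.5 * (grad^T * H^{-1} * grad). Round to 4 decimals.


Step 1: H is diagonal, so H^(-1) * g = [-0.0785, -0.3626, -0.7213, 0.7544].
Step 2: g^T H^(-1) g = sum_i g_i^2 / H_ii
  = (-0.7845)^2/10 + (-4.7136)^2/13 + (-7.2129)^2/10 + (5.2808)^2/7
  = 0.0615 + 1.7091 + 5.2026 + 3.9838 = 10.9571
Step 3: Objective decrease = 0.5 * g^T H^(-1) g = 5.4785


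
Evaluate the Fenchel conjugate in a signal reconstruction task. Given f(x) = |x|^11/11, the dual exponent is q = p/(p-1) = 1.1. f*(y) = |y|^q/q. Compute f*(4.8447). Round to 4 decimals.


The conjugate exponent q satisfies 1/p + 1/q = 1.
p = 11, so q = 11/(11 - 1) = 1.1
|y|^q = 4.8447^1.1 = 5.6727
f*(4.8447) = 5.6727 / 1.1 = 5.157


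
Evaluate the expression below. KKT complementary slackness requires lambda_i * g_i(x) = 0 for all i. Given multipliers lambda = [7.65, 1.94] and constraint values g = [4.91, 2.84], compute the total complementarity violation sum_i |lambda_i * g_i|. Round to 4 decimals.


KKT complementary slackness check:
lambda_1 * g_1 = 7.65 * 4.91 = 37.5615
lambda_2 * g_2 = 1.94 * 2.84 = 5.5096
Total violation = 37.5615 + 5.5096 = 43.0711


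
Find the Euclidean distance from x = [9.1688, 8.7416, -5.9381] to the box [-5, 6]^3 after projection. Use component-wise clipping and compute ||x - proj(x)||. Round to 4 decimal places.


Project each component onto [-5, 6].
clip(9.1688) = 6.0, clip(8.7416) = 6.0, clip(-5.9381) = -5.0
Projection = [6.0, 6.0, -5.0]
Squared diffs: [10.0413, 7.5164, 0.88]
Distance = sqrt(18.4377) = 4.2939


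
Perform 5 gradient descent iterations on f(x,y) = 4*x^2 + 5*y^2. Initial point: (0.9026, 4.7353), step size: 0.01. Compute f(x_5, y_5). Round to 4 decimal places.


Gradient descent on f(x,y) = 4*x^2 + 5*y^2.
Starting point: (0.9026, 4.7353), alpha = 0.01
Step 1: grad_x = 2*4*0.9026 = 7.2208, grad_y = 2*5*4.7353 = 47.353
  x_1 = 0.9026 - 0.01*7.2208 = 0.8304
  y_1 = 4.7353 - 0.01*47.353 = 4.2618
Step 2: grad_x = 2*4*0.8304 = 6.6431, grad_y = 2*5*4.2618 = 42.6177
  x_2 = 0.8304 - 0.01*6.6431 = 0.764
  y_2 = 4.2618 - 0.01*42.6177 = 3.8356
Step 3: grad_x = 2*4*0.764 = 6.1117, grad_y = 2*5*3.8356 = 38.3559
  x_3 = 0.764 - 0.01*6.1117 = 0.7028
  y_3 = 3.8356 - 0.01*38.3559 = 3.452
Step 4: grad_x = 2*4*0.7028 = 5.6228, grad_y = 2*5*3.452 = 34.5203
  x_4 = 0.7028 - 0.01*5.6228 = 0.6466
  y_4 = 3.452 - 0.01*34.5203 = 3.1068
Step 5: grad_x = 2*4*0.6466 = 5.1729, grad_y = 2*5*3.1068 = 31.0683
  x_5 = 0.6466 - 0.01*5.1729 = 0.5949
  y_5 = 3.1068 - 0.01*31.0683 = 2.7961
f(0.5949, 2.7961) = 4*0.5949^2 + 5*2.7961^2 = 40.5078


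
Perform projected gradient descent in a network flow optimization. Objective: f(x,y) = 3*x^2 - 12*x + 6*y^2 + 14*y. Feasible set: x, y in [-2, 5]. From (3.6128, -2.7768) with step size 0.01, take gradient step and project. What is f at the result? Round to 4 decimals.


Step 1: Compute gradient at (3.6128, -2.7768).
grad_x = 2*3*3.6128 - 12 = 9.6768
grad_y = 2*6*-2.7768 + 14 = -19.3216
Step 2: Gradient step.
x_raw = 3.6128 - 0.01*9.6768 = 3.516
y_raw = -2.7768 - 0.01*-19.3216 = -2.5836
Step 3: Project onto [-2, 5].
x_proj = clip(3.516) = 3.516
y_proj = clip(-2.5836) = -2.0
Step 4: Evaluate f.
f(3.516, -2.0) = -9.1049


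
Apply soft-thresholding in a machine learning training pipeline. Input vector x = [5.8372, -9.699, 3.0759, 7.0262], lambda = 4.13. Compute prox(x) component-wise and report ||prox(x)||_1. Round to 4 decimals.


Soft-thresholding with lambda = 4.13:
prox(5.8372) = sign(5.8372)*max(|5.8372| - 4.13, 0) = 1.7072
prox(-9.699) = sign(-9.699)*max(|-9.699| - 4.13, 0) = -5.569
prox(3.0759) = sign(3.0759)*max(|3.0759| - 4.13, 0) = 0.0
prox(7.0262) = sign(7.0262)*max(|7.0262| - 4.13, 0) = 2.8962
prox(x) = [1.7072, -5.569, 0.0, 2.8962]
||prox(x)||_1 = 1.7072 + 5.569 + 0.0 + 2.8962 = 10.1724


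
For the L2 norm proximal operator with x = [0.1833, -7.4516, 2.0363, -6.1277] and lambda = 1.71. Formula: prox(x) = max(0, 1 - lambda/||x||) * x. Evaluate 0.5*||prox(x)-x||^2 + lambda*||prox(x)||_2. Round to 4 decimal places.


Step 1: Compute ||x||.
||x|| = 9.8618
Step 2: Compute scaling factor.
scale = max(0, 1 - 1.71/9.8618) = 0.8266
Step 3: prox(x) = [0.1515, -6.1595, 1.6832, -5.0652]
||prox(x)|| = 8.1518
Step 4: Proximal objective.
0.5*||prox-x||^2 = 1.4621
lambda*||prox|| = 13.9396
Total = 15.4016


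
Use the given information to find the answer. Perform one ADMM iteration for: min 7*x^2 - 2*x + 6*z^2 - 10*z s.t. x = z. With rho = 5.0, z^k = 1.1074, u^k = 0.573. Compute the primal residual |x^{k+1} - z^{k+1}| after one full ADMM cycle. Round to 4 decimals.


ADMM iteration with rho = 5.0, z^k = 1.1074, u^k = 0.573
Step 1: x-update.
Minimize 7*x^2 - 2*x + (5.0/2)*(x - 1.1074 + 0.573)^2
FOC: (2*7 + 5.0)*x = 2 + 5.0*(1.1074 - 0.573)
x^{k+1} = 0.2459
Step 2: z-update.
Minimize 6*z^2 - 10*z + (5.0/2)*(0.2459 - z + 0.573)^2
FOC: (2*6 + 5.0)*z = 10 + 5.0*(0.2459 + 0.573)
z^{k+1} = 0.8291
Step 3: u-update.
u^{k+1} = 0.573 + 0.2459 - 0.8291 = -0.0102
Step 4: Primal residual = |0.2459 - 0.8291| = 0.5832


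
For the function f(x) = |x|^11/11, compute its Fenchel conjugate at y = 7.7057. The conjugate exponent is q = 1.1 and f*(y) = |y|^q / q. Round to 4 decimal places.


The conjugate exponent q satisfies 1/p + 1/q = 1.
p = 11, so q = 11/(11 - 1) = 1.1
|y|^q = 7.7057^1.1 = 9.4513
f*(7.7057) = 9.4513 / 1.1 = 8.5921


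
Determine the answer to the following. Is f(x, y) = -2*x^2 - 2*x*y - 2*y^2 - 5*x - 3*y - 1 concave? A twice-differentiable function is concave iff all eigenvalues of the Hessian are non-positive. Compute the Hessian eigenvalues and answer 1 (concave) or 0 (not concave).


The Hessian of f(x,y) = -2*x^2 - 2*x*y - 2*y^2 - 5*x - 3*y - 1 is:
H = [[-4, -2], [-2, -4]]
Trace = -4 - 4 = -8
Determinant = -4*-4 - (-2)^2 = 12
Discriminant = (-8)^2 - 4*12 = 16.0
Eigenvalues: lambda_1 = -6.0, lambda_2 = -2.0
The function is concave.

1


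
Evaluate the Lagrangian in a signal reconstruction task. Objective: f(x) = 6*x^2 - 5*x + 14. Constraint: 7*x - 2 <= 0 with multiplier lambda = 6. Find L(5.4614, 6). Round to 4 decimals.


Step 1: Evaluate f(x).
f(5.4614) = 6*5.4614^2 - 5*5.4614 + 14 = 165.6543
Step 2: Evaluate g(x).
g(5.4614) = 7*5.4614 - 2 = 36.2298
Step 3: Compute Lagrangian.
L = 165.6543 + 6*36.2298 = 383.0331


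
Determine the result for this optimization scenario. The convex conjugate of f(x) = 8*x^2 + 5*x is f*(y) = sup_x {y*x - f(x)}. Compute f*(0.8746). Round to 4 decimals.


f*(y) = sup_x {y*x - a*x^2 - b*x} = sup_x {(y-b)*x - a*x^2}
FOC: (y - b) - 2a*x = 0 => x* = (y - b)/(2a)
x* = (0.8746 - 5)/(2*8) = -0.2578
f*(0.8746) = (y-b)^2/(4a) = (0.8746 - 5)^2/(4*8)
= 17.0189/32 = 0.5318


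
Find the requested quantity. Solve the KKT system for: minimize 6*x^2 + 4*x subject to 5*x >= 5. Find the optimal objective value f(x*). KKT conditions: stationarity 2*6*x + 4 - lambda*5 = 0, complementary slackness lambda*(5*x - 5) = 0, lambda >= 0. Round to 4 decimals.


Step 1: Try lambda = 0 (constraint inactive).
x_unc = -4/(2*6) = -0.3333
Check: 5*-0.3333 = -1.6665 < 5 -- violated!
Step 2: Constraint must be active: 5*x = 5
x* = 5/5 = 1.0
lambda = (2*6*1.0 + 4)/5 = 3.2
Step 3: Compute optimal value.
f(x*) = 6*1.0^2 + 4*1.0 = 10.0


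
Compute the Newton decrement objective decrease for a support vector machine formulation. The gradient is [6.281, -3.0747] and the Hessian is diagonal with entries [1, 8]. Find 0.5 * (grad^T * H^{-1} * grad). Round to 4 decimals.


Step 1: H is diagonal, so H^(-1) * g = [6.281, -0.3843].
Step 2: g^T H^(-1) g = sum_i g_i^2 / H_ii
  = (6.281)^2/1 + (-3.0747)^2/8
  = 39.451 + 1.1817 = 40.6327
Step 3: Objective decrease = 0.5 * g^T H^(-1) g = 20.3163


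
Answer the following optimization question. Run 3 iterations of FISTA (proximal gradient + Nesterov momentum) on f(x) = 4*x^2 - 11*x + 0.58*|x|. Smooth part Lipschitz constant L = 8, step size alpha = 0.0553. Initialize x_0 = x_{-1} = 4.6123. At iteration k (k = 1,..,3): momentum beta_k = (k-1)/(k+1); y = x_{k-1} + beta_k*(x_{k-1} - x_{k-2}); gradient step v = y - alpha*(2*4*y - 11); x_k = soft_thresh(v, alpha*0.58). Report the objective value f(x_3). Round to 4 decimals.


FISTA on f(x) = 4*x^2 - 11*x + 0.58*|x|
L = 8, alpha = 0.0553
Iteration 1: beta = 0.0, y = 4.6123 + 0.0*(4.6123 - 4.6123) = 4.6123
  grad(y) = 25.8984, v = y - alpha*grad = 3.1801
  prox(v) = soft_thresh(3.1801, 0.0321) = 3.148
Iteration 2: beta = 0.3333, y = 3.148 + 0.3333*(3.148 - 4.6123) = 2.66
  grad(y) = 10.2797, v = y - alpha*grad = 2.0915
  prox(v) = soft_thresh(2.0915, 0.0321) = 2.0594
Iteration 3: beta = 0.5, y = 2.0594 + 0.5*(2.0594 - 3.148) = 1.5151
  grad(y) = 1.1209, v = y - alpha*grad = 1.4531
  prox(v) = soft_thresh(1.4531, 0.0321) = 1.421
f(x_3) = 4*1.421^2 - 11*1.421 + 0.58*|1.421| = -6.7298
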